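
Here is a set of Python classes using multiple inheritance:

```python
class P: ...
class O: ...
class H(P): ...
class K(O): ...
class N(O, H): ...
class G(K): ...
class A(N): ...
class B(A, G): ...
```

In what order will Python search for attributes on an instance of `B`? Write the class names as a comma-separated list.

B, A, N, G, K, O, H, P, object

L[B] = B + merge(L[A], L[G], [A G])
  take A:  [A N O H P object] + [G K O object] + [A G]
  take N:  [N O H P object] + [G K O object] + [G]
  take G:  [O H P object] + [G K O object] + [G]
  take K:  [O H P object] + [K O object]
  take O:  [O H P object] + [O object]
  take H:  [H P object] + [object]
  take P:  [P object] + [object]
  take object:  [object] + [object]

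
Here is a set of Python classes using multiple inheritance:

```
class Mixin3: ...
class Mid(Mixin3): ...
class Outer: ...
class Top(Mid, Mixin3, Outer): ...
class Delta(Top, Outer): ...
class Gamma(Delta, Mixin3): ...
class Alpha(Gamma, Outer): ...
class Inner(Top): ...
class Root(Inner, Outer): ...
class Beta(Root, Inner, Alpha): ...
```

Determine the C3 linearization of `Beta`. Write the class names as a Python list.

L[Beta] = Beta + merge(L[Root], L[Inner], L[Alpha], [Root Inner Alpha])
  take Root:  [Root Inner Top Mid Mixin3 Outer object] + [Inner Top Mid Mixin3 Outer object] + [Alpha Gamma Delta Top Mid Mixin3 Outer object] + [Root Inner Alpha]
  take Inner:  [Inner Top Mid Mixin3 Outer object] + [Inner Top Mid Mixin3 Outer object] + [Alpha Gamma Delta Top Mid Mixin3 Outer object] + [Inner Alpha]
  take Alpha:  [Top Mid Mixin3 Outer object] + [Top Mid Mixin3 Outer object] + [Alpha Gamma Delta Top Mid Mixin3 Outer object] + [Alpha]
  take Gamma:  [Top Mid Mixin3 Outer object] + [Top Mid Mixin3 Outer object] + [Gamma Delta Top Mid Mixin3 Outer object]
  take Delta:  [Top Mid Mixin3 Outer object] + [Top Mid Mixin3 Outer object] + [Delta Top Mid Mixin3 Outer object]
  take Top:  [Top Mid Mixin3 Outer object] + [Top Mid Mixin3 Outer object] + [Top Mid Mixin3 Outer object]
  take Mid:  [Mid Mixin3 Outer object] + [Mid Mixin3 Outer object] + [Mid Mixin3 Outer object]
  take Mixin3:  [Mixin3 Outer object] + [Mixin3 Outer object] + [Mixin3 Outer object]
  take Outer:  [Outer object] + [Outer object] + [Outer object]
  take object:  [object] + [object] + [object]

[Beta, Root, Inner, Alpha, Gamma, Delta, Top, Mid, Mixin3, Outer, object]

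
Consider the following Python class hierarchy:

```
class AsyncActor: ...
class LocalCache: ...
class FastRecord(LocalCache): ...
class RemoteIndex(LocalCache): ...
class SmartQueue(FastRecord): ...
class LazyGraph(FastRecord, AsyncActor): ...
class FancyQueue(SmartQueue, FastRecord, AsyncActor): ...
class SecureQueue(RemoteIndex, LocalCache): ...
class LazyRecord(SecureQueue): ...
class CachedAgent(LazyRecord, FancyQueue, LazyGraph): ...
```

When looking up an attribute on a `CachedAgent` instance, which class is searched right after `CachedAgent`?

LazyRecord

L[CachedAgent] = CachedAgent + merge(L[LazyRecord], L[FancyQueue], L[LazyGraph], [LazyRecord FancyQueue LazyGraph])
  take LazyRecord:  [LazyRecord SecureQueue RemoteIndex LocalCache object] + [FancyQueue SmartQueue FastRecord LocalCache AsyncActor object] + [LazyGraph FastRecord LocalCache AsyncActor object] + [LazyRecord FancyQueue LazyGraph]
  take SecureQueue:  [SecureQueue RemoteIndex LocalCache object] + [FancyQueue SmartQueue FastRecord LocalCache AsyncActor object] + [LazyGraph FastRecord LocalCache AsyncActor object] + [FancyQueue LazyGraph]
  take RemoteIndex:  [RemoteIndex LocalCache object] + [FancyQueue SmartQueue FastRecord LocalCache AsyncActor object] + [LazyGraph FastRecord LocalCache AsyncActor object] + [FancyQueue LazyGraph]
  take FancyQueue:  [LocalCache object] + [FancyQueue SmartQueue FastRecord LocalCache AsyncActor object] + [LazyGraph FastRecord LocalCache AsyncActor object] + [FancyQueue LazyGraph]
  take SmartQueue:  [LocalCache object] + [SmartQueue FastRecord LocalCache AsyncActor object] + [LazyGraph FastRecord LocalCache AsyncActor object] + [LazyGraph]
  take LazyGraph:  [LocalCache object] + [FastRecord LocalCache AsyncActor object] + [LazyGraph FastRecord LocalCache AsyncActor object] + [LazyGraph]
  take FastRecord:  [LocalCache object] + [FastRecord LocalCache AsyncActor object] + [FastRecord LocalCache AsyncActor object]
  take LocalCache:  [LocalCache object] + [LocalCache AsyncActor object] + [LocalCache AsyncActor object]
  take AsyncActor:  [object] + [AsyncActor object] + [AsyncActor object]
  take object:  [object] + [object] + [object]
MRO: CachedAgent LazyRecord SecureQueue RemoteIndex FancyQueue SmartQueue LazyGraph FastRecord LocalCache AsyncActor object
CachedAgent is at position 0; next is LazyRecord.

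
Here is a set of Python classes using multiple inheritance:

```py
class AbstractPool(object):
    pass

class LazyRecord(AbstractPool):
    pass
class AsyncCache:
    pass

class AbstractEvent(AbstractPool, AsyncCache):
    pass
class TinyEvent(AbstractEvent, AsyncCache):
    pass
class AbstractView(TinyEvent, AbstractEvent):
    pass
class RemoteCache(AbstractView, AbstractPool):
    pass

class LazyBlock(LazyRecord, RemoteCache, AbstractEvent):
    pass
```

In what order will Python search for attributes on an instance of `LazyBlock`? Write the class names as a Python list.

[LazyBlock, LazyRecord, RemoteCache, AbstractView, TinyEvent, AbstractEvent, AbstractPool, AsyncCache, object]

L[LazyBlock] = LazyBlock + merge(L[LazyRecord], L[RemoteCache], L[AbstractEvent], [LazyRecord RemoteCache AbstractEvent])
  take LazyRecord:  [LazyRecord AbstractPool object] + [RemoteCache AbstractView TinyEvent AbstractEvent AbstractPool AsyncCache object] + [AbstractEvent AbstractPool AsyncCache object] + [LazyRecord RemoteCache AbstractEvent]
  take RemoteCache:  [AbstractPool object] + [RemoteCache AbstractView TinyEvent AbstractEvent AbstractPool AsyncCache object] + [AbstractEvent AbstractPool AsyncCache object] + [RemoteCache AbstractEvent]
  take AbstractView:  [AbstractPool object] + [AbstractView TinyEvent AbstractEvent AbstractPool AsyncCache object] + [AbstractEvent AbstractPool AsyncCache object] + [AbstractEvent]
  take TinyEvent:  [AbstractPool object] + [TinyEvent AbstractEvent AbstractPool AsyncCache object] + [AbstractEvent AbstractPool AsyncCache object] + [AbstractEvent]
  take AbstractEvent:  [AbstractPool object] + [AbstractEvent AbstractPool AsyncCache object] + [AbstractEvent AbstractPool AsyncCache object] + [AbstractEvent]
  take AbstractPool:  [AbstractPool object] + [AbstractPool AsyncCache object] + [AbstractPool AsyncCache object]
  take AsyncCache:  [object] + [AsyncCache object] + [AsyncCache object]
  take object:  [object] + [object] + [object]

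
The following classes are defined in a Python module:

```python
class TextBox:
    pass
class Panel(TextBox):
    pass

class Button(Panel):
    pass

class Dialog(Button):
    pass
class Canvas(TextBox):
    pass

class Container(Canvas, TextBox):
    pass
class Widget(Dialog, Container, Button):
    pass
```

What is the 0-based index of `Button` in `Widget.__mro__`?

L[Widget] = Widget + merge(L[Dialog], L[Container], L[Button], [Dialog Container Button])
  take Dialog:  [Dialog Button Panel TextBox object] + [Container Canvas TextBox object] + [Button Panel TextBox object] + [Dialog Container Button]
  take Container:  [Button Panel TextBox object] + [Container Canvas TextBox object] + [Button Panel TextBox object] + [Container Button]
  take Button:  [Button Panel TextBox object] + [Canvas TextBox object] + [Button Panel TextBox object] + [Button]
  take Panel:  [Panel TextBox object] + [Canvas TextBox object] + [Panel TextBox object]
  take Canvas:  [TextBox object] + [Canvas TextBox object] + [TextBox object]
  take TextBox:  [TextBox object] + [TextBox object] + [TextBox object]
  take object:  [object] + [object] + [object]
MRO: Widget Dialog Container Button Panel Canvas TextBox object
Button sits at index 3.

3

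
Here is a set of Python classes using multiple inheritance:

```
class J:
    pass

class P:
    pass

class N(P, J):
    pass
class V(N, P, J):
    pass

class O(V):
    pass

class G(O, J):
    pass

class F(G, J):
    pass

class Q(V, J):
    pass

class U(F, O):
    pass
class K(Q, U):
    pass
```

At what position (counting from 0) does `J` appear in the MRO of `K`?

9

L[K] = K + merge(L[Q], L[U], [Q U])
  take Q:  [Q V N P J object] + [U F G O V N P J object] + [Q U]
  take U:  [V N P J object] + [U F G O V N P J object] + [U]
  take F:  [V N P J object] + [F G O V N P J object]
  take G:  [V N P J object] + [G O V N P J object]
  take O:  [V N P J object] + [O V N P J object]
  take V:  [V N P J object] + [V N P J object]
  take N:  [N P J object] + [N P J object]
  take P:  [P J object] + [P J object]
  take J:  [J object] + [J object]
  take object:  [object] + [object]
MRO: K Q U F G O V N P J object
J sits at index 9.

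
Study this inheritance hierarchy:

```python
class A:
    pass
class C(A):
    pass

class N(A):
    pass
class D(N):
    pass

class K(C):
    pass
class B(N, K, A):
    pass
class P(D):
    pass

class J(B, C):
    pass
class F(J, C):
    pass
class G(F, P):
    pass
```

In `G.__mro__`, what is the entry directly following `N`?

K

L[G] = G + merge(L[F], L[P], [F P])
  take F:  [F J B N K C A object] + [P D N A object] + [F P]
  take J:  [J B N K C A object] + [P D N A object] + [P]
  take B:  [B N K C A object] + [P D N A object] + [P]
  take P:  [N K C A object] + [P D N A object] + [P]
  take D:  [N K C A object] + [D N A object]
  take N:  [N K C A object] + [N A object]
  take K:  [K C A object] + [A object]
  take C:  [C A object] + [A object]
  take A:  [A object] + [A object]
  take object:  [object] + [object]
MRO: G F J B P D N K C A object
N is at position 6; next is K.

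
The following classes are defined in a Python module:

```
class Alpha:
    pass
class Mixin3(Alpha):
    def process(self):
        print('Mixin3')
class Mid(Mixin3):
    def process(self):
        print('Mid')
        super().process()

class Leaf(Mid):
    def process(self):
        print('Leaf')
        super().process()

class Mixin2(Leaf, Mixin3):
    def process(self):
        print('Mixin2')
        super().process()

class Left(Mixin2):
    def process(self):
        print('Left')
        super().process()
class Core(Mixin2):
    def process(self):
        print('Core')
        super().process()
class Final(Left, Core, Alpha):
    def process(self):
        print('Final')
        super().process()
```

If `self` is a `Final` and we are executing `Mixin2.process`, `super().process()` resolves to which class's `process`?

L[Final] = Final + merge(L[Left], L[Core], L[Alpha], [Left Core Alpha])
  take Left:  [Left Mixin2 Leaf Mid Mixin3 Alpha object] + [Core Mixin2 Leaf Mid Mixin3 Alpha object] + [Alpha object] + [Left Core Alpha]
  take Core:  [Mixin2 Leaf Mid Mixin3 Alpha object] + [Core Mixin2 Leaf Mid Mixin3 Alpha object] + [Alpha object] + [Core Alpha]
  take Mixin2:  [Mixin2 Leaf Mid Mixin3 Alpha object] + [Mixin2 Leaf Mid Mixin3 Alpha object] + [Alpha object] + [Alpha]
  take Leaf:  [Leaf Mid Mixin3 Alpha object] + [Leaf Mid Mixin3 Alpha object] + [Alpha object] + [Alpha]
  take Mid:  [Mid Mixin3 Alpha object] + [Mid Mixin3 Alpha object] + [Alpha object] + [Alpha]
  take Mixin3:  [Mixin3 Alpha object] + [Mixin3 Alpha object] + [Alpha object] + [Alpha]
  take Alpha:  [Alpha object] + [Alpha object] + [Alpha object] + [Alpha]
  take object:  [object] + [object] + [object]
MRO: Final Left Core Mixin2 Leaf Mid Mixin3 Alpha object
super() in Mixin2.process on a Final instance goes to the class after Mixin2 in Final's MRO: Leaf.

Leaf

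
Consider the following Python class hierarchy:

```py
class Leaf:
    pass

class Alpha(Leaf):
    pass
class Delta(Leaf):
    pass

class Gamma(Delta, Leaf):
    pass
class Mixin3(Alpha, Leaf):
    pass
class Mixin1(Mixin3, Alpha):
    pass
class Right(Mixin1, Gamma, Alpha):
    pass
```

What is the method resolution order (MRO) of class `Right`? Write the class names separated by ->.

Right -> Mixin1 -> Mixin3 -> Gamma -> Alpha -> Delta -> Leaf -> object

L[Right] = Right + merge(L[Mixin1], L[Gamma], L[Alpha], [Mixin1 Gamma Alpha])
  take Mixin1:  [Mixin1 Mixin3 Alpha Leaf object] + [Gamma Delta Leaf object] + [Alpha Leaf object] + [Mixin1 Gamma Alpha]
  take Mixin3:  [Mixin3 Alpha Leaf object] + [Gamma Delta Leaf object] + [Alpha Leaf object] + [Gamma Alpha]
  take Gamma:  [Alpha Leaf object] + [Gamma Delta Leaf object] + [Alpha Leaf object] + [Gamma Alpha]
  take Alpha:  [Alpha Leaf object] + [Delta Leaf object] + [Alpha Leaf object] + [Alpha]
  take Delta:  [Leaf object] + [Delta Leaf object] + [Leaf object]
  take Leaf:  [Leaf object] + [Leaf object] + [Leaf object]
  take object:  [object] + [object] + [object]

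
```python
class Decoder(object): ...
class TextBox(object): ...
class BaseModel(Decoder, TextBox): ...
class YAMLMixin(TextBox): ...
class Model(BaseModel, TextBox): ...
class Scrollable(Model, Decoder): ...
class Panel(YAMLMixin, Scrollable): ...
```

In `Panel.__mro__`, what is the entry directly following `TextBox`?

object

L[Panel] = Panel + merge(L[YAMLMixin], L[Scrollable], [YAMLMixin Scrollable])
  take YAMLMixin:  [YAMLMixin TextBox object] + [Scrollable Model BaseModel Decoder TextBox object] + [YAMLMixin Scrollable]
  take Scrollable:  [TextBox object] + [Scrollable Model BaseModel Decoder TextBox object] + [Scrollable]
  take Model:  [TextBox object] + [Model BaseModel Decoder TextBox object]
  take BaseModel:  [TextBox object] + [BaseModel Decoder TextBox object]
  take Decoder:  [TextBox object] + [Decoder TextBox object]
  take TextBox:  [TextBox object] + [TextBox object]
  take object:  [object] + [object]
MRO: Panel YAMLMixin Scrollable Model BaseModel Decoder TextBox object
TextBox is at position 6; next is object.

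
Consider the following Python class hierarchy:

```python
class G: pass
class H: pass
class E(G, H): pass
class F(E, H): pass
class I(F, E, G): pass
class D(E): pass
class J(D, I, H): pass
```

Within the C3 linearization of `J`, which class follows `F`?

L[J] = J + merge(L[D], L[I], L[H], [D I H])
  take D:  [D E G H object] + [I F E G H object] + [H object] + [D I H]
  take I:  [E G H object] + [I F E G H object] + [H object] + [I H]
  take F:  [E G H object] + [F E G H object] + [H object] + [H]
  take E:  [E G H object] + [E G H object] + [H object] + [H]
  take G:  [G H object] + [G H object] + [H object] + [H]
  take H:  [H object] + [H object] + [H object] + [H]
  take object:  [object] + [object] + [object]
MRO: J D I F E G H object
F is at position 3; next is E.

E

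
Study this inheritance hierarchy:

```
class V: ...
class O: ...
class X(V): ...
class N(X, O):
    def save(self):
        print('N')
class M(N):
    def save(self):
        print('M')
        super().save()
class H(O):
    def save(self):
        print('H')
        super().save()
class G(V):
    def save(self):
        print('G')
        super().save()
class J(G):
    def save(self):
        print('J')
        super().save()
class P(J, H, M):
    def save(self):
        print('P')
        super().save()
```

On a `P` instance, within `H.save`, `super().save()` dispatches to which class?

L[P] = P + merge(L[J], L[H], L[M], [J H M])
  take J:  [J G V object] + [H O object] + [M N X V O object] + [J H M]
  take G:  [G V object] + [H O object] + [M N X V O object] + [H M]
  take H:  [V object] + [H O object] + [M N X V O object] + [H M]
  take M:  [V object] + [O object] + [M N X V O object] + [M]
  take N:  [V object] + [O object] + [N X V O object]
  take X:  [V object] + [O object] + [X V O object]
  take V:  [V object] + [O object] + [V O object]
  take O:  [object] + [O object] + [O object]
  take object:  [object] + [object] + [object]
MRO: P J G H M N X V O object
super() in H.save on a P instance goes to the class after H in P's MRO: M.

M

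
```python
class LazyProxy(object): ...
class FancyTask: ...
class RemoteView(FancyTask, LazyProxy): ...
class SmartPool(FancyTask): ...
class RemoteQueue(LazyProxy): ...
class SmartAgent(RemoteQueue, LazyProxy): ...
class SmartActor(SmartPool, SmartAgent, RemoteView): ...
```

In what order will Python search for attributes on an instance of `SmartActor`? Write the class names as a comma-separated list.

L[SmartActor] = SmartActor + merge(L[SmartPool], L[SmartAgent], L[RemoteView], [SmartPool SmartAgent RemoteView])
  take SmartPool:  [SmartPool FancyTask object] + [SmartAgent RemoteQueue LazyProxy object] + [RemoteView FancyTask LazyProxy object] + [SmartPool SmartAgent RemoteView]
  take SmartAgent:  [FancyTask object] + [SmartAgent RemoteQueue LazyProxy object] + [RemoteView FancyTask LazyProxy object] + [SmartAgent RemoteView]
  take RemoteQueue:  [FancyTask object] + [RemoteQueue LazyProxy object] + [RemoteView FancyTask LazyProxy object] + [RemoteView]
  take RemoteView:  [FancyTask object] + [LazyProxy object] + [RemoteView FancyTask LazyProxy object] + [RemoteView]
  take FancyTask:  [FancyTask object] + [LazyProxy object] + [FancyTask LazyProxy object]
  take LazyProxy:  [object] + [LazyProxy object] + [LazyProxy object]
  take object:  [object] + [object] + [object]

SmartActor, SmartPool, SmartAgent, RemoteQueue, RemoteView, FancyTask, LazyProxy, object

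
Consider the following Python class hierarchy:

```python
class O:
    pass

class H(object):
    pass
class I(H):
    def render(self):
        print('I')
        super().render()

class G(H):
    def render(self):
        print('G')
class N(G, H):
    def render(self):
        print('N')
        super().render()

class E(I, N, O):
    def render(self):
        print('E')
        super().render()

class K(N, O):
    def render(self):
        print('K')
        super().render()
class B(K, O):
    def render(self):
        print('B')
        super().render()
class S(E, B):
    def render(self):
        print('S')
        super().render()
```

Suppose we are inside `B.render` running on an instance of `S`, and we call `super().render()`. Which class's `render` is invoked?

K

L[S] = S + merge(L[E], L[B], [E B])
  take E:  [E I N G H O object] + [B K N G H O object] + [E B]
  take I:  [I N G H O object] + [B K N G H O object] + [B]
  take B:  [N G H O object] + [B K N G H O object] + [B]
  take K:  [N G H O object] + [K N G H O object]
  take N:  [N G H O object] + [N G H O object]
  take G:  [G H O object] + [G H O object]
  take H:  [H O object] + [H O object]
  take O:  [O object] + [O object]
  take object:  [object] + [object]
MRO: S E I B K N G H O object
super() in B.render on a S instance goes to the class after B in S's MRO: K.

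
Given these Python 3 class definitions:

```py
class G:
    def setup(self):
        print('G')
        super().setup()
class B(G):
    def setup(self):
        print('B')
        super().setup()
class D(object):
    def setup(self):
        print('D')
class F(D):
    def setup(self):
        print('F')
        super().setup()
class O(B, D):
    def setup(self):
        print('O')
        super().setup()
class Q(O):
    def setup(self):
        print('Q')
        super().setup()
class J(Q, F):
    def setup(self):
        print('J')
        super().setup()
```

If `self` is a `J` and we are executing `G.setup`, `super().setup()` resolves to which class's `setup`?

F

L[J] = J + merge(L[Q], L[F], [Q F])
  take Q:  [Q O B G D object] + [F D object] + [Q F]
  take O:  [O B G D object] + [F D object] + [F]
  take B:  [B G D object] + [F D object] + [F]
  take G:  [G D object] + [F D object] + [F]
  take F:  [D object] + [F D object] + [F]
  take D:  [D object] + [D object]
  take object:  [object] + [object]
MRO: J Q O B G F D object
super() in G.setup on a J instance goes to the class after G in J's MRO: F.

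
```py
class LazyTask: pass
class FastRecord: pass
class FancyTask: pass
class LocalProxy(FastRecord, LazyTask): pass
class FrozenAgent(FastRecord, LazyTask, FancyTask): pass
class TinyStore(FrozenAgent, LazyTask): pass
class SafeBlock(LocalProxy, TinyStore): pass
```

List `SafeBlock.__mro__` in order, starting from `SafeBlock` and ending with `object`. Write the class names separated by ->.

L[SafeBlock] = SafeBlock + merge(L[LocalProxy], L[TinyStore], [LocalProxy TinyStore])
  take LocalProxy:  [LocalProxy FastRecord LazyTask object] + [TinyStore FrozenAgent FastRecord LazyTask FancyTask object] + [LocalProxy TinyStore]
  take TinyStore:  [FastRecord LazyTask object] + [TinyStore FrozenAgent FastRecord LazyTask FancyTask object] + [TinyStore]
  take FrozenAgent:  [FastRecord LazyTask object] + [FrozenAgent FastRecord LazyTask FancyTask object]
  take FastRecord:  [FastRecord LazyTask object] + [FastRecord LazyTask FancyTask object]
  take LazyTask:  [LazyTask object] + [LazyTask FancyTask object]
  take FancyTask:  [object] + [FancyTask object]
  take object:  [object] + [object]

SafeBlock -> LocalProxy -> TinyStore -> FrozenAgent -> FastRecord -> LazyTask -> FancyTask -> object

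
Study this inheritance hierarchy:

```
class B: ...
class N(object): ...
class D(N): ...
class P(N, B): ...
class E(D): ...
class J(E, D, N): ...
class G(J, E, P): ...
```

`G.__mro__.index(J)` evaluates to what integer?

1

L[G] = G + merge(L[J], L[E], L[P], [J E P])
  take J:  [J E D N object] + [E D N object] + [P N B object] + [J E P]
  take E:  [E D N object] + [E D N object] + [P N B object] + [E P]
  take D:  [D N object] + [D N object] + [P N B object] + [P]
  take P:  [N object] + [N object] + [P N B object] + [P]
  take N:  [N object] + [N object] + [N B object]
  take B:  [object] + [object] + [B object]
  take object:  [object] + [object] + [object]
MRO: G J E D P N B object
J sits at index 1.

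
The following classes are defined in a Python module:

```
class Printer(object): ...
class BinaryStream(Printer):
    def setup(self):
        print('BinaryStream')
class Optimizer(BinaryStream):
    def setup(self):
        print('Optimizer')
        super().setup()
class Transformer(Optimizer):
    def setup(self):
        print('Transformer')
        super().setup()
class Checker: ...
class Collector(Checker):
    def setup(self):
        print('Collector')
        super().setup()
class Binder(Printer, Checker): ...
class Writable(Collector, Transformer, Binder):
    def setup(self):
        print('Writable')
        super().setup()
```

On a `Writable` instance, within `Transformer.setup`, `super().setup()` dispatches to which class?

L[Writable] = Writable + merge(L[Collector], L[Transformer], L[Binder], [Collector Transformer Binder])
  take Collector:  [Collector Checker object] + [Transformer Optimizer BinaryStream Printer object] + [Binder Printer Checker object] + [Collector Transformer Binder]
  take Transformer:  [Checker object] + [Transformer Optimizer BinaryStream Printer object] + [Binder Printer Checker object] + [Transformer Binder]
  take Optimizer:  [Checker object] + [Optimizer BinaryStream Printer object] + [Binder Printer Checker object] + [Binder]
  take BinaryStream:  [Checker object] + [BinaryStream Printer object] + [Binder Printer Checker object] + [Binder]
  take Binder:  [Checker object] + [Printer object] + [Binder Printer Checker object] + [Binder]
  take Printer:  [Checker object] + [Printer object] + [Printer Checker object]
  take Checker:  [Checker object] + [object] + [Checker object]
  take object:  [object] + [object] + [object]
MRO: Writable Collector Transformer Optimizer BinaryStream Binder Printer Checker object
super() in Transformer.setup on a Writable instance goes to the class after Transformer in Writable's MRO: Optimizer.

Optimizer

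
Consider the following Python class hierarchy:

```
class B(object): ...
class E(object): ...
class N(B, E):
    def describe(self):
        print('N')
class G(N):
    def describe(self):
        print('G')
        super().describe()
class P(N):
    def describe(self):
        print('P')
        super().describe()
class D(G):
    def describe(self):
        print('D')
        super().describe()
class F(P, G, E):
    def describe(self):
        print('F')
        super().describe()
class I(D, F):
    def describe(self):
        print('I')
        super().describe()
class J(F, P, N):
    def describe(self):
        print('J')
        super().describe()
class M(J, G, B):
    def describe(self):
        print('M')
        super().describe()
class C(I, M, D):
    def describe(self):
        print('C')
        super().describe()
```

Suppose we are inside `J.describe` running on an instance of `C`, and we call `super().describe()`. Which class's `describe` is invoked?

F

L[C] = C + merge(L[I], L[M], L[D], [I M D])
  take I:  [I D F P G N B E object] + [M J F P G N B E object] + [D G N B E object] + [I M D]
  take M:  [D F P G N B E object] + [M J F P G N B E object] + [D G N B E object] + [M D]
  take D:  [D F P G N B E object] + [J F P G N B E object] + [D G N B E object] + [D]
  take J:  [F P G N B E object] + [J F P G N B E object] + [G N B E object]
  take F:  [F P G N B E object] + [F P G N B E object] + [G N B E object]
  take P:  [P G N B E object] + [P G N B E object] + [G N B E object]
  take G:  [G N B E object] + [G N B E object] + [G N B E object]
  take N:  [N B E object] + [N B E object] + [N B E object]
  take B:  [B E object] + [B E object] + [B E object]
  take E:  [E object] + [E object] + [E object]
  take object:  [object] + [object] + [object]
MRO: C I M D J F P G N B E object
super() in J.describe on a C instance goes to the class after J in C's MRO: F.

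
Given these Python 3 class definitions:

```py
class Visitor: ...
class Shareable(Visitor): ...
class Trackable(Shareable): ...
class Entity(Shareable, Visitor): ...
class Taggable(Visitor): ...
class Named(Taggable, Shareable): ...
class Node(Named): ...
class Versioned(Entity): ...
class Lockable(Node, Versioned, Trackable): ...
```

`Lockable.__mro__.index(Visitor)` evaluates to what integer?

L[Lockable] = Lockable + merge(L[Node], L[Versioned], L[Trackable], [Node Versioned Trackable])
  take Node:  [Node Named Taggable Shareable Visitor object] + [Versioned Entity Shareable Visitor object] + [Trackable Shareable Visitor object] + [Node Versioned Trackable]
  take Named:  [Named Taggable Shareable Visitor object] + [Versioned Entity Shareable Visitor object] + [Trackable Shareable Visitor object] + [Versioned Trackable]
  take Taggable:  [Taggable Shareable Visitor object] + [Versioned Entity Shareable Visitor object] + [Trackable Shareable Visitor object] + [Versioned Trackable]
  take Versioned:  [Shareable Visitor object] + [Versioned Entity Shareable Visitor object] + [Trackable Shareable Visitor object] + [Versioned Trackable]
  take Entity:  [Shareable Visitor object] + [Entity Shareable Visitor object] + [Trackable Shareable Visitor object] + [Trackable]
  take Trackable:  [Shareable Visitor object] + [Shareable Visitor object] + [Trackable Shareable Visitor object] + [Trackable]
  take Shareable:  [Shareable Visitor object] + [Shareable Visitor object] + [Shareable Visitor object]
  take Visitor:  [Visitor object] + [Visitor object] + [Visitor object]
  take object:  [object] + [object] + [object]
MRO: Lockable Node Named Taggable Versioned Entity Trackable Shareable Visitor object
Visitor sits at index 8.

8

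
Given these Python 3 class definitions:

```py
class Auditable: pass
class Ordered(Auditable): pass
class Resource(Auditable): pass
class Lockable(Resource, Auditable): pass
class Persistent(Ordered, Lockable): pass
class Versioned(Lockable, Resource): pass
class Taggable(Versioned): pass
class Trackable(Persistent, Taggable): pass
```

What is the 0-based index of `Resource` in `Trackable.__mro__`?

L[Trackable] = Trackable + merge(L[Persistent], L[Taggable], [Persistent Taggable])
  take Persistent:  [Persistent Ordered Lockable Resource Auditable object] + [Taggable Versioned Lockable Resource Auditable object] + [Persistent Taggable]
  take Ordered:  [Ordered Lockable Resource Auditable object] + [Taggable Versioned Lockable Resource Auditable object] + [Taggable]
  take Taggable:  [Lockable Resource Auditable object] + [Taggable Versioned Lockable Resource Auditable object] + [Taggable]
  take Versioned:  [Lockable Resource Auditable object] + [Versioned Lockable Resource Auditable object]
  take Lockable:  [Lockable Resource Auditable object] + [Lockable Resource Auditable object]
  take Resource:  [Resource Auditable object] + [Resource Auditable object]
  take Auditable:  [Auditable object] + [Auditable object]
  take object:  [object] + [object]
MRO: Trackable Persistent Ordered Taggable Versioned Lockable Resource Auditable object
Resource sits at index 6.

6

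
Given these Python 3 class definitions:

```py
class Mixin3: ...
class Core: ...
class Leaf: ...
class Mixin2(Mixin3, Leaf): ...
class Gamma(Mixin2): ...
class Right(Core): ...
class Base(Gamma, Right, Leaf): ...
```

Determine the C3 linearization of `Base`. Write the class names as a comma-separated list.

L[Base] = Base + merge(L[Gamma], L[Right], L[Leaf], [Gamma Right Leaf])
  take Gamma:  [Gamma Mixin2 Mixin3 Leaf object] + [Right Core object] + [Leaf object] + [Gamma Right Leaf]
  take Mixin2:  [Mixin2 Mixin3 Leaf object] + [Right Core object] + [Leaf object] + [Right Leaf]
  take Mixin3:  [Mixin3 Leaf object] + [Right Core object] + [Leaf object] + [Right Leaf]
  take Right:  [Leaf object] + [Right Core object] + [Leaf object] + [Right Leaf]
  take Leaf:  [Leaf object] + [Core object] + [Leaf object] + [Leaf]
  take Core:  [object] + [Core object] + [object]
  take object:  [object] + [object] + [object]

Base, Gamma, Mixin2, Mixin3, Right, Leaf, Core, object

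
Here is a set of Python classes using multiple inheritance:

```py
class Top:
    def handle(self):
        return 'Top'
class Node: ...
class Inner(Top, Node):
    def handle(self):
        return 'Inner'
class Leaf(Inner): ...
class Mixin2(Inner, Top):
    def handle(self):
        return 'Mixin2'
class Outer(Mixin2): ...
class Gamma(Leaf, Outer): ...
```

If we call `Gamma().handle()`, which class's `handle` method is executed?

L[Gamma] = Gamma + merge(L[Leaf], L[Outer], [Leaf Outer])
  take Leaf:  [Leaf Inner Top Node object] + [Outer Mixin2 Inner Top Node object] + [Leaf Outer]
  take Outer:  [Inner Top Node object] + [Outer Mixin2 Inner Top Node object] + [Outer]
  take Mixin2:  [Inner Top Node object] + [Mixin2 Inner Top Node object]
  take Inner:  [Inner Top Node object] + [Inner Top Node object]
  take Top:  [Top Node object] + [Top Node object]
  take Node:  [Node object] + [Node object]
  take object:  [object] + [object]
MRO: Gamma Leaf Outer Mixin2 Inner Top Node object
handle is defined in: Inner, Mixin2, Top. First along the MRO is Mixin2.

Mixin2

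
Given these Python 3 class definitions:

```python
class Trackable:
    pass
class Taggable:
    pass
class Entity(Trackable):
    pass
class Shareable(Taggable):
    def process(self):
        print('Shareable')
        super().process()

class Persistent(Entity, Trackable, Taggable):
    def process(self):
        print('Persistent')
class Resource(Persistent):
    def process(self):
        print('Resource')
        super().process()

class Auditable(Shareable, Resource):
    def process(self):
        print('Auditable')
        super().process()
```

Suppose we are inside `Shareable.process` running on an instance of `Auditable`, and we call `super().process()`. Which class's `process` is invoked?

Resource

L[Auditable] = Auditable + merge(L[Shareable], L[Resource], [Shareable Resource])
  take Shareable:  [Shareable Taggable object] + [Resource Persistent Entity Trackable Taggable object] + [Shareable Resource]
  take Resource:  [Taggable object] + [Resource Persistent Entity Trackable Taggable object] + [Resource]
  take Persistent:  [Taggable object] + [Persistent Entity Trackable Taggable object]
  take Entity:  [Taggable object] + [Entity Trackable Taggable object]
  take Trackable:  [Taggable object] + [Trackable Taggable object]
  take Taggable:  [Taggable object] + [Taggable object]
  take object:  [object] + [object]
MRO: Auditable Shareable Resource Persistent Entity Trackable Taggable object
super() in Shareable.process on a Auditable instance goes to the class after Shareable in Auditable's MRO: Resource.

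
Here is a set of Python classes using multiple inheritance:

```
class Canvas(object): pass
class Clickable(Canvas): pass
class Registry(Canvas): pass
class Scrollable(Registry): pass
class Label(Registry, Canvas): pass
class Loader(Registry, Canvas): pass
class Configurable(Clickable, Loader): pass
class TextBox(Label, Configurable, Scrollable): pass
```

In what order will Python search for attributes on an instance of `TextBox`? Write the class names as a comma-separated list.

L[TextBox] = TextBox + merge(L[Label], L[Configurable], L[Scrollable], [Label Configurable Scrollable])
  take Label:  [Label Registry Canvas object] + [Configurable Clickable Loader Registry Canvas object] + [Scrollable Registry Canvas object] + [Label Configurable Scrollable]
  take Configurable:  [Registry Canvas object] + [Configurable Clickable Loader Registry Canvas object] + [Scrollable Registry Canvas object] + [Configurable Scrollable]
  take Clickable:  [Registry Canvas object] + [Clickable Loader Registry Canvas object] + [Scrollable Registry Canvas object] + [Scrollable]
  take Loader:  [Registry Canvas object] + [Loader Registry Canvas object] + [Scrollable Registry Canvas object] + [Scrollable]
  take Scrollable:  [Registry Canvas object] + [Registry Canvas object] + [Scrollable Registry Canvas object] + [Scrollable]
  take Registry:  [Registry Canvas object] + [Registry Canvas object] + [Registry Canvas object]
  take Canvas:  [Canvas object] + [Canvas object] + [Canvas object]
  take object:  [object] + [object] + [object]

TextBox, Label, Configurable, Clickable, Loader, Scrollable, Registry, Canvas, object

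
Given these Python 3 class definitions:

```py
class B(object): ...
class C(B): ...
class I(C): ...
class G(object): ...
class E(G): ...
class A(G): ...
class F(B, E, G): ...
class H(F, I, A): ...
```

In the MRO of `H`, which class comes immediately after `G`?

object

L[H] = H + merge(L[F], L[I], L[A], [F I A])
  take F:  [F B E G object] + [I C B object] + [A G object] + [F I A]
  take I:  [B E G object] + [I C B object] + [A G object] + [I A]
  take C:  [B E G object] + [C B object] + [A G object] + [A]
  take B:  [B E G object] + [B object] + [A G object] + [A]
  take E:  [E G object] + [object] + [A G object] + [A]
  take A:  [G object] + [object] + [A G object] + [A]
  take G:  [G object] + [object] + [G object]
  take object:  [object] + [object] + [object]
MRO: H F I C B E A G object
G is at position 7; next is object.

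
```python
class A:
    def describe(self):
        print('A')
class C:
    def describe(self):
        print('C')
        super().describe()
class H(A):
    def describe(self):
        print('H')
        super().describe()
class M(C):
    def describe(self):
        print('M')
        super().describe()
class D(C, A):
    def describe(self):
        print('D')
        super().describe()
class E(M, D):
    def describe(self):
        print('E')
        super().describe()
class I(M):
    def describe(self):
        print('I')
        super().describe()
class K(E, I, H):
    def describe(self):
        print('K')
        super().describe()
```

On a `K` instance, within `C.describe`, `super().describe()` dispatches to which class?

H

L[K] = K + merge(L[E], L[I], L[H], [E I H])
  take E:  [E M D C A object] + [I M C object] + [H A object] + [E I H]
  take I:  [M D C A object] + [I M C object] + [H A object] + [I H]
  take M:  [M D C A object] + [M C object] + [H A object] + [H]
  take D:  [D C A object] + [C object] + [H A object] + [H]
  take C:  [C A object] + [C object] + [H A object] + [H]
  take H:  [A object] + [object] + [H A object] + [H]
  take A:  [A object] + [object] + [A object]
  take object:  [object] + [object] + [object]
MRO: K E I M D C H A object
super() in C.describe on a K instance goes to the class after C in K's MRO: H.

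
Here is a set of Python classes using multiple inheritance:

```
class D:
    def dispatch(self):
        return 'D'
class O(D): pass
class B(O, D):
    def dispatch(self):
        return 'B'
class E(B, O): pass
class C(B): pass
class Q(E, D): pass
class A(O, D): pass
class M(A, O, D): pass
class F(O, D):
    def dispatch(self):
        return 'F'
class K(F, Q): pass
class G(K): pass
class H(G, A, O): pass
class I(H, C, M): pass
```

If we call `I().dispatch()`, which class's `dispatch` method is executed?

L[I] = I + merge(L[H], L[C], L[M], [H C M])
  take H:  [H G K F Q E B A O D object] + [C B O D object] + [M A O D object] + [H C M]
  take G:  [G K F Q E B A O D object] + [C B O D object] + [M A O D object] + [C M]
  take K:  [K F Q E B A O D object] + [C B O D object] + [M A O D object] + [C M]
  take F:  [F Q E B A O D object] + [C B O D object] + [M A O D object] + [C M]
  take Q:  [Q E B A O D object] + [C B O D object] + [M A O D object] + [C M]
  take E:  [E B A O D object] + [C B O D object] + [M A O D object] + [C M]
  take C:  [B A O D object] + [C B O D object] + [M A O D object] + [C M]
  take B:  [B A O D object] + [B O D object] + [M A O D object] + [M]
  take M:  [A O D object] + [O D object] + [M A O D object] + [M]
  take A:  [A O D object] + [O D object] + [A O D object]
  take O:  [O D object] + [O D object] + [O D object]
  take D:  [D object] + [D object] + [D object]
  take object:  [object] + [object] + [object]
MRO: I H G K F Q E C B M A O D object
dispatch is defined in: B, D, F. First along the MRO is F.

F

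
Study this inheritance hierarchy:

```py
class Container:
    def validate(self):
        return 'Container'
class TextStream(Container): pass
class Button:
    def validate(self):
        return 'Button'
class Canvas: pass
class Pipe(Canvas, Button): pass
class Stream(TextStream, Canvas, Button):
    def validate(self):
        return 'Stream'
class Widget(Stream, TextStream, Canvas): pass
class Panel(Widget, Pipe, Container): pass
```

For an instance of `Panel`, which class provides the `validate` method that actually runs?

Stream

L[Panel] = Panel + merge(L[Widget], L[Pipe], L[Container], [Widget Pipe Container])
  take Widget:  [Widget Stream TextStream Container Canvas Button object] + [Pipe Canvas Button object] + [Container object] + [Widget Pipe Container]
  take Stream:  [Stream TextStream Container Canvas Button object] + [Pipe Canvas Button object] + [Container object] + [Pipe Container]
  take TextStream:  [TextStream Container Canvas Button object] + [Pipe Canvas Button object] + [Container object] + [Pipe Container]
  take Pipe:  [Container Canvas Button object] + [Pipe Canvas Button object] + [Container object] + [Pipe Container]
  take Container:  [Container Canvas Button object] + [Canvas Button object] + [Container object] + [Container]
  take Canvas:  [Canvas Button object] + [Canvas Button object] + [object]
  take Button:  [Button object] + [Button object] + [object]
  take object:  [object] + [object] + [object]
MRO: Panel Widget Stream TextStream Pipe Container Canvas Button object
validate is defined in: Button, Container, Stream. First along the MRO is Stream.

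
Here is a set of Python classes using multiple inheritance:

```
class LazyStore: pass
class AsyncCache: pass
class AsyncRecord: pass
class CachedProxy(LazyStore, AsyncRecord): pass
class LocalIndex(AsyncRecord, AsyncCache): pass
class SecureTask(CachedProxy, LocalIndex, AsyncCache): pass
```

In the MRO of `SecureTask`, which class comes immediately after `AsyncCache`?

L[SecureTask] = SecureTask + merge(L[CachedProxy], L[LocalIndex], L[AsyncCache], [CachedProxy LocalIndex AsyncCache])
  take CachedProxy:  [CachedProxy LazyStore AsyncRecord object] + [LocalIndex AsyncRecord AsyncCache object] + [AsyncCache object] + [CachedProxy LocalIndex AsyncCache]
  take LazyStore:  [LazyStore AsyncRecord object] + [LocalIndex AsyncRecord AsyncCache object] + [AsyncCache object] + [LocalIndex AsyncCache]
  take LocalIndex:  [AsyncRecord object] + [LocalIndex AsyncRecord AsyncCache object] + [AsyncCache object] + [LocalIndex AsyncCache]
  take AsyncRecord:  [AsyncRecord object] + [AsyncRecord AsyncCache object] + [AsyncCache object] + [AsyncCache]
  take AsyncCache:  [object] + [AsyncCache object] + [AsyncCache object] + [AsyncCache]
  take object:  [object] + [object] + [object]
MRO: SecureTask CachedProxy LazyStore LocalIndex AsyncRecord AsyncCache object
AsyncCache is at position 5; next is object.

object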